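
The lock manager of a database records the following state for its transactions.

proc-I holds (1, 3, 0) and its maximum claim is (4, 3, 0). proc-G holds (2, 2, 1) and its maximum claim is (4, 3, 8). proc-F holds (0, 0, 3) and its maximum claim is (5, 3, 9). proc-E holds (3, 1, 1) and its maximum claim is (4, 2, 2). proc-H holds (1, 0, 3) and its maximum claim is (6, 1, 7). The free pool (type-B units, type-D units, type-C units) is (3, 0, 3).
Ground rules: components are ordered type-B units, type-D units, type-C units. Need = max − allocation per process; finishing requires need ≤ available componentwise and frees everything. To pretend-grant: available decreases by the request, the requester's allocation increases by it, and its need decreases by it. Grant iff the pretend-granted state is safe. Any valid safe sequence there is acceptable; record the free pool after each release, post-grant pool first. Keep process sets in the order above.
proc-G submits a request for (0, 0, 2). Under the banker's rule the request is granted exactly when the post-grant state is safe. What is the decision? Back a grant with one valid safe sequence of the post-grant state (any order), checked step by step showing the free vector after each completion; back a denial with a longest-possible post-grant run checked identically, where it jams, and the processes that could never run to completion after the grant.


DENY. Granting would leave the state unsafe.
Key observation: the wall is type-C units: completing proc-I, proc-E brings the pool only to (7, 4, 2), and all the rest need more.
Pretend the grant happened; the run proc-I, proc-E goes as far as possible. Check, step by step:
  pool = (3, 0, 1)
  run proc-I (needs (3, 0, 0), free (3, 0, 1)); after release of (1, 3, 0) the pool is (4, 3, 1)
  run proc-E (needs (1, 1, 1), free (4, 3, 1)); after release of (3, 1, 1) the pool is (7, 4, 2)
  proc-G still needs (2, 1, 5) but only (7, 4, 2) is free — short on type-C units
  proc-F still needs (5, 3, 6) but only (7, 4, 2) is free — short on type-C units
  proc-H still needs (5, 1, 4) but only (7, 4, 2) is free — short on type-C units
Processes that could never finish after the grant: proc-G, proc-F and proc-H.


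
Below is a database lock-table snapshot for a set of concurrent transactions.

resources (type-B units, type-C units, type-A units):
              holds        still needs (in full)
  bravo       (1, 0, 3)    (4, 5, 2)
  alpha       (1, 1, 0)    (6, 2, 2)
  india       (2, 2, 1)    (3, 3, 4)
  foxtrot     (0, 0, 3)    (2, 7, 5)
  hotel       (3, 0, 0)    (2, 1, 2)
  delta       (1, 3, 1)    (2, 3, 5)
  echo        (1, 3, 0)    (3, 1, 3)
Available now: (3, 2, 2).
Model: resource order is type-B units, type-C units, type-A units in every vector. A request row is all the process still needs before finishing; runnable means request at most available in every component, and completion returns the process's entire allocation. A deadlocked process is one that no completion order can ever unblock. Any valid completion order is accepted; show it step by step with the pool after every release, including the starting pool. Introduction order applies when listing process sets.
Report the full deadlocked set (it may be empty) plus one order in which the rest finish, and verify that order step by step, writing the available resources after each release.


The deadlocked set is bravo, india, foxtrot, delta and echo.
Key observation: after hotel, alpha the pool peaks at (7, 3, 2), and each blocked process is short somewhere: bravo on type-C units; india on type-A units; foxtrot on type-C units, type-A units; delta on type-A units; echo on type-A units.
One completion order for the rest: hotel, alpha. Verifying each step:
  pool = (3, 2, 2)
  hotel needs (2, 1, 2) <= (3, 2, 2) -> finishes; pool += (3, 0, 0) = (6, 2, 2)
  alpha needs (6, 2, 2) <= (6, 2, 2) -> finishes; pool += (1, 1, 0) = (7, 3, 2)
The stuck group stays short no matter what:
  bravo cannot run: need (4, 5, 2) vs free (7, 3, 2) (insufficient type-C units)
  india cannot run: need (3, 3, 4) vs free (7, 3, 2) (insufficient type-A units)
  foxtrot cannot run: need (2, 7, 5) vs free (7, 3, 2) (insufficient type-C units and type-A units)
  delta cannot run: need (2, 3, 5) vs free (7, 3, 2) (insufficient type-A units)
  echo cannot run: need (3, 1, 3) vs free (7, 3, 2) (insufficient type-A units)


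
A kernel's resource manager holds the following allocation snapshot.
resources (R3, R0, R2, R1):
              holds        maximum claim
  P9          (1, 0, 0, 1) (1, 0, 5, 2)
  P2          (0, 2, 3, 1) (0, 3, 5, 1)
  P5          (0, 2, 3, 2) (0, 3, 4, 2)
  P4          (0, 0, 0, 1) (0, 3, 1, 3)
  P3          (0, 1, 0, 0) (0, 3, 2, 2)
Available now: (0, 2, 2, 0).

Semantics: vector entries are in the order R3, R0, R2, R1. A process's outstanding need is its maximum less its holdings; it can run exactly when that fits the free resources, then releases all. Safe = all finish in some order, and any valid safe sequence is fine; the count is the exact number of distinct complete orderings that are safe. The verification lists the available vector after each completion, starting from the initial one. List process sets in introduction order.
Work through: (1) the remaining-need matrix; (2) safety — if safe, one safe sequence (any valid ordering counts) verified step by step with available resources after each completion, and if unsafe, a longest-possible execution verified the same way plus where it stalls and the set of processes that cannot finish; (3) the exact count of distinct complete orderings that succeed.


(1) Outstanding need per process (order R3, R0, R2, R1):
  P9: (0, 0, 5, 1)
  P2: (0, 1, 2, 0)
  P5: (0, 1, 1, 0)
  P4: (0, 3, 1, 2)
  P3: (0, 2, 2, 2)
(2) SAFE, for example via the order P2, P9, P4, P5, P3.
Key observation: the order's first zero-slack moment is P2 ((0, 1, 2, 0) needed, (0, 2, 2, 0) free — a requested resource with nothing to spare).
Verifying each step:
  pool = (0, 2, 2, 0)
  run P2 (needs (0, 1, 2, 0), free (0, 2, 2, 0)); after release of (0, 2, 3, 1) the pool is (0, 4, 5, 1)
  run P9 (needs (0, 0, 5, 1), free (0, 4, 5, 1)); after release of (1, 0, 0, 1) the pool is (1, 4, 5, 2)
  run P4 (needs (0, 3, 1, 2), free (1, 4, 5, 2)); after release of (0, 0, 0, 1) the pool is (1, 4, 5, 3)
  run P5 (needs (0, 1, 1, 0), free (1, 4, 5, 3)); after release of (0, 2, 3, 2) the pool is (1, 6, 8, 5)
  run P3 (needs (0, 2, 2, 2), free (1, 6, 8, 5)); after release of (0, 1, 0, 0) the pool is (1, 7, 8, 5)
(3) Precisely 36 of the possible complete orderings are safe sequences.


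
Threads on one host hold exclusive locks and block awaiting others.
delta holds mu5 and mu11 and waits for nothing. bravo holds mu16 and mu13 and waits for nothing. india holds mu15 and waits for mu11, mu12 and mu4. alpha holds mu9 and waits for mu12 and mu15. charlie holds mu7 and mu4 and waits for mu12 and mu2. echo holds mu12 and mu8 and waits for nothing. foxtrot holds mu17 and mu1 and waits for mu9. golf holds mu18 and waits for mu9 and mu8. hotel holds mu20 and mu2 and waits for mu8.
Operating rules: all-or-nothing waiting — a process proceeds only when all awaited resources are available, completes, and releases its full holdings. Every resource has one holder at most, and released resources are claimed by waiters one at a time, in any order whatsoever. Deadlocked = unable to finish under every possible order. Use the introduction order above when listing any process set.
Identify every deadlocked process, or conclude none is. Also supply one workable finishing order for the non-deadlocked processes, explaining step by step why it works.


No process is deadlocked.
Key observation: the wait graph is acyclic; completion cascades from the unblocked processes through everyone else.
A valid finishing order for the others: echo, hotel, delta, charlie, india, bravo, alpha, golf, foxtrot.
Check, step by step:
  echo waits on nothing -> runs at once and releases mu12 and mu8
  hotel: everything it awaited (mu8) is free; runs, freeing mu20 and mu2
  delta waits on nothing -> runs at once and releases mu5 and mu11
  charlie: everything it awaited (mu12 and mu2) is free; runs, freeing mu7 and mu4
  india: everything it awaited (mu11, mu12 and mu4) is free; runs, freeing mu15
  bravo waits on nothing -> runs at once and releases mu16 and mu13
  alpha: everything it awaited (mu12 and mu15) is free; runs, freeing mu9
  golf: everything it awaited (mu9 and mu8) is free; runs, freeing mu18
  foxtrot: everything it awaited (mu9) is free; runs, freeing mu17 and mu1


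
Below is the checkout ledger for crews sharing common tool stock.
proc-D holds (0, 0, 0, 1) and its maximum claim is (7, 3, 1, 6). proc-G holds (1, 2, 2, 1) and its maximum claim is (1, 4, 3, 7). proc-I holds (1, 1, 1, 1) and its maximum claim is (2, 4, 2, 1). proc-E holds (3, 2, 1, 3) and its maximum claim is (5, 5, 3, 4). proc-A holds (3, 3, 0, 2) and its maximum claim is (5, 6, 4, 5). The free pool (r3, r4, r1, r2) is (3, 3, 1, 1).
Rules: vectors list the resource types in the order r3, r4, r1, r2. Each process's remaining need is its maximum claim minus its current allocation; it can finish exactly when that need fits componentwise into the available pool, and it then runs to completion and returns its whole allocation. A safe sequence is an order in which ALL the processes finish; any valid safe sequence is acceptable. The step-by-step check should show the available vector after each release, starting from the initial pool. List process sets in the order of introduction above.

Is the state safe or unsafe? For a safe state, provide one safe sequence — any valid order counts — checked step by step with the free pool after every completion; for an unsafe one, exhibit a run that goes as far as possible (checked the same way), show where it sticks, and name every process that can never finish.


SAFE. One safe sequence: proc-I, proc-E, proc-D, proc-G, proc-A.
Key observation: the first exact fit in this order is proc-I — it needs (1, 3, 1, 0) with (3, 3, 1, 1) free, meeting a requested resource to the last unit.
Check, step by step:
  pool = (3, 3, 1, 1)
  run proc-I (needs (1, 3, 1, 0), free (3, 3, 1, 1)); after release of (1, 1, 1, 1) the pool is (4, 4, 2, 2)
  run proc-E (needs (2, 3, 2, 1), free (4, 4, 2, 2)); after release of (3, 2, 1, 3) the pool is (7, 6, 3, 5)
  run proc-D (needs (7, 3, 1, 5), free (7, 6, 3, 5)); after release of (0, 0, 0, 1) the pool is (7, 6, 3, 6)
  run proc-G (needs (0, 2, 1, 6), free (7, 6, 3, 6)); after release of (1, 2, 2, 1) the pool is (8, 8, 5, 7)
  run proc-A (needs (2, 3, 4, 3), free (8, 8, 5, 7)); after release of (3, 3, 0, 2) the pool is (11, 11, 5, 9)


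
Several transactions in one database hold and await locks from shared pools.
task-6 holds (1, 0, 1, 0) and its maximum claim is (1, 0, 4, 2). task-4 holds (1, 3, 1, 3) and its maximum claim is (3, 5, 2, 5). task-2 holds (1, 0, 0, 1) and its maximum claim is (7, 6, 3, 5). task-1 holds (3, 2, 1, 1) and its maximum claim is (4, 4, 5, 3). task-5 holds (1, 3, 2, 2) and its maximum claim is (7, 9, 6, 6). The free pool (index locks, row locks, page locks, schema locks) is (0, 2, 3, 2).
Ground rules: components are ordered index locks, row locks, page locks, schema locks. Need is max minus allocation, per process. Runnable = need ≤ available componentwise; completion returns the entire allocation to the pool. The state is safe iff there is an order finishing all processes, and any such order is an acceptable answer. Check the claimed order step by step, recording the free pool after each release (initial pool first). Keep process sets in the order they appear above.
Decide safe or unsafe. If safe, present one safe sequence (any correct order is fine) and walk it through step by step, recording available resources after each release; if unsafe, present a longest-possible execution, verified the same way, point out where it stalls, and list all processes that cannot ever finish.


UNSAFE — no complete ordering exists.
Key observation: the wall is index locks: completing task-6, task-1, task-4 brings the pool only to (5, 7, 6, 6), and all the rest need more.
The run task-6, task-1, task-4 cannot be extended any further. Step-by-step check:
  pool = (0, 2, 3, 2)
  run task-6 (needs (0, 0, 3, 2), free (0, 2, 3, 2)); after release of (1, 0, 1, 0) the pool is (1, 2, 4, 2)
  run task-1 (needs (1, 2, 4, 2), free (1, 2, 4, 2)); after release of (3, 2, 1, 1) the pool is (4, 4, 5, 3)
  run task-4 (needs (2, 2, 1, 2), free (4, 4, 5, 3)); after release of (1, 3, 1, 3) the pool is (5, 7, 6, 6)
  task-2 still needs (6, 6, 3, 4) but only (5, 7, 6, 6) is free — short on index locks
  task-5 still needs (6, 6, 4, 4) but only (5, 7, 6, 6) is free — short on index locks
Permanently blocked: task-2 and task-5.


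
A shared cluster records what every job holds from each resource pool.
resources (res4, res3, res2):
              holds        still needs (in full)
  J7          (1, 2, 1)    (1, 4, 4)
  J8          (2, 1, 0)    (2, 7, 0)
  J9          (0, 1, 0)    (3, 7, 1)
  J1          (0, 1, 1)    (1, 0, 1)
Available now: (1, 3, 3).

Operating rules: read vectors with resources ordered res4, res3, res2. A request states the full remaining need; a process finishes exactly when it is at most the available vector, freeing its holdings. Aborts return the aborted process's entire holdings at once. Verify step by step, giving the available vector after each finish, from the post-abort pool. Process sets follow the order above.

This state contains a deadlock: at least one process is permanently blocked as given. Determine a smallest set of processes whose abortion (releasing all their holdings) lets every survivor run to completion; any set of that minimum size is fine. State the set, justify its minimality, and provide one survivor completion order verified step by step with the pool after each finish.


Abort J9.
Key observation: no ordering could ever have run J8 before the abort of J9; with (0, 1, 0) back in the pool it fits at step 3.
Why nothing smaller works: aborting no one leaves the state deadlocked as given.
The survivors complete as J1, J7, J8. Walking it through (starting from the post-abort pool):
  pool = (1, 4, 3)
  run J1 (needs (1, 0, 1), free (1, 4, 3)); after release of (0, 1, 1) the pool is (1, 5, 4)
  run J7 (needs (1, 4, 4), free (1, 5, 4)); after release of (1, 2, 1) the pool is (2, 7, 5)
  run J8 (needs (2, 7, 0), free (2, 7, 5)); after release of (2, 1, 0) the pool is (4, 8, 5)


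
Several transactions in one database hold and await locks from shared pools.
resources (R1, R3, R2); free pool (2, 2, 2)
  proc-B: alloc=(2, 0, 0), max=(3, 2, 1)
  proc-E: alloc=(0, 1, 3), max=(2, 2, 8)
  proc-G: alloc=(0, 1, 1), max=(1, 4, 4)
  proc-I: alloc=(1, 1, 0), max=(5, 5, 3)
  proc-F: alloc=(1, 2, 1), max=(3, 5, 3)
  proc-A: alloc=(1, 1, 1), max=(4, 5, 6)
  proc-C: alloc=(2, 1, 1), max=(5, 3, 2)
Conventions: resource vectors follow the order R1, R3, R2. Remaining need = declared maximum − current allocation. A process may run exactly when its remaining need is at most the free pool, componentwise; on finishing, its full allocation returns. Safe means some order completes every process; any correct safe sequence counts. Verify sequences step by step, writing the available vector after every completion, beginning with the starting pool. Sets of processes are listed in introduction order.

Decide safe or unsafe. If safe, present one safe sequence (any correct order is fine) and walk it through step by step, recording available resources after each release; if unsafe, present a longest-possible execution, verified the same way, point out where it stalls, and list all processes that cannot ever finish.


SAFE, for example via the order proc-B, proc-C, proc-F, proc-G, proc-I, proc-E, proc-A.
Key observation: proc-B marks the first exact bind of the order: its need (1, 2, 1) fits the free (2, 2, 2) with zero slack on a requested resource.
Verifying each step:
  pool = (2, 2, 2)
  run proc-B (needs (1, 2, 1), free (2, 2, 2)); after release of (2, 0, 0) the pool is (4, 2, 2)
  run proc-C (needs (3, 2, 1), free (4, 2, 2)); after release of (2, 1, 1) the pool is (6, 3, 3)
  run proc-F (needs (2, 3, 2), free (6, 3, 3)); after release of (1, 2, 1) the pool is (7, 5, 4)
  run proc-G (needs (1, 3, 3), free (7, 5, 4)); after release of (0, 1, 1) the pool is (7, 6, 5)
  run proc-I (needs (4, 4, 3), free (7, 6, 5)); after release of (1, 1, 0) the pool is (8, 7, 5)
  run proc-E (needs (2, 1, 5), free (8, 7, 5)); after release of (0, 1, 3) the pool is (8, 8, 8)
  run proc-A (needs (3, 4, 5), free (8, 8, 8)); after release of (1, 1, 1) the pool is (9, 9, 9)


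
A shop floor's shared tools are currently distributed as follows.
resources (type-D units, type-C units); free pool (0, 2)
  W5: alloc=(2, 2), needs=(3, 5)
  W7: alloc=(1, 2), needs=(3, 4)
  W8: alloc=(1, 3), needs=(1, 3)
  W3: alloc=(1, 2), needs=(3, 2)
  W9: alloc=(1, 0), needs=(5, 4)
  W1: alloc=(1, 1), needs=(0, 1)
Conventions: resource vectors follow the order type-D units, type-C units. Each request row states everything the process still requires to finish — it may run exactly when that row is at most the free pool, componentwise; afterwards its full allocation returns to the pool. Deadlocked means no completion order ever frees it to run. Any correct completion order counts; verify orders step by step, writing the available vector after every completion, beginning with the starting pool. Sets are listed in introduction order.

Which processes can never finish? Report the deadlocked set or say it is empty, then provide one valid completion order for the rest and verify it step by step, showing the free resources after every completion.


Deadlocked set: W5, W7, W3 and W9.
Key observation: even finishing W1, W8 leaves just (2, 6) free — too little type-D units for any of the remaining processes.
The rest can finish in the order W1, W8. Verifying each step:
  pool = (0, 2)
  W1: need (0, 1) fits (0, 2); releases (1, 1), pool now (1, 3)
  W8: need (1, 3) fits (1, 3); releases (1, 3), pool now (2, 6)
The blocked processes can never fit:
  blocked: W5 wants (3, 5), pool (2, 6) — not enough type-D units
  blocked: W7 wants (3, 4), pool (2, 6) — not enough type-D units
  blocked: W3 wants (3, 2), pool (2, 6) — not enough type-D units
  blocked: W9 wants (5, 4), pool (2, 6) — not enough type-D units


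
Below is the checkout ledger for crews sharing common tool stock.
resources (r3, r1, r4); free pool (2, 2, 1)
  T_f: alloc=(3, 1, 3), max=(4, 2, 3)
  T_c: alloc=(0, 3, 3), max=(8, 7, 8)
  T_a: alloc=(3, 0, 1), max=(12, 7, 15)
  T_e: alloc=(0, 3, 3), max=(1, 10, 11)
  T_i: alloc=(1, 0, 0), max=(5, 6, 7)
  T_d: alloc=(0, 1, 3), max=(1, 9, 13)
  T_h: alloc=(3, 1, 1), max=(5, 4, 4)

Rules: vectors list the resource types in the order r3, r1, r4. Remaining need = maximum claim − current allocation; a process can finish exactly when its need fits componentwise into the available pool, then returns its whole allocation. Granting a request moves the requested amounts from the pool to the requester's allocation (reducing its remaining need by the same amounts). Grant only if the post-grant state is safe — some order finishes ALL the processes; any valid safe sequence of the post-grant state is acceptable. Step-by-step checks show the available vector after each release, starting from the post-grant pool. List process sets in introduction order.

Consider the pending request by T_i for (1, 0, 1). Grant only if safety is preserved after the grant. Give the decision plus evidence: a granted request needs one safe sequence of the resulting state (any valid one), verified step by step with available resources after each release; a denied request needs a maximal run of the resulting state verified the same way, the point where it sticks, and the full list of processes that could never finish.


DENY. Granting would leave the state unsafe.
Key observation: no order helps: past T_f, T_h, the free pool tops out at (7, 4, 4), below what each blocked process needs in r4.
After a pretend grant, a maximal execution: T_f, T_h — then nothing else fits. Step-by-step check:
  pool = (1, 2, 0)
  T_f needs (1, 1, 0) <= (1, 2, 0) -> finishes; pool += (3, 1, 3) = (4, 3, 3)
  T_h needs (2, 3, 3) <= (4, 3, 3) -> finishes; pool += (3, 1, 1) = (7, 4, 4)
  T_c cannot run: need (8, 4, 5) vs free (7, 4, 4) (insufficient r3 and r4)
  T_a cannot run: need (9, 7, 14) vs free (7, 4, 4) (insufficient r3, r1 and r4)
  T_e cannot run: need (1, 7, 8) vs free (7, 4, 4) (insufficient r1 and r4)
  T_i cannot run: need (3, 6, 6) vs free (7, 4, 4) (insufficient r1 and r4)
  T_d cannot run: need (1, 8, 10) vs free (7, 4, 4) (insufficient r1 and r4)
Had the request been granted, T_c, T_a, T_e, T_i and T_d could never finish.


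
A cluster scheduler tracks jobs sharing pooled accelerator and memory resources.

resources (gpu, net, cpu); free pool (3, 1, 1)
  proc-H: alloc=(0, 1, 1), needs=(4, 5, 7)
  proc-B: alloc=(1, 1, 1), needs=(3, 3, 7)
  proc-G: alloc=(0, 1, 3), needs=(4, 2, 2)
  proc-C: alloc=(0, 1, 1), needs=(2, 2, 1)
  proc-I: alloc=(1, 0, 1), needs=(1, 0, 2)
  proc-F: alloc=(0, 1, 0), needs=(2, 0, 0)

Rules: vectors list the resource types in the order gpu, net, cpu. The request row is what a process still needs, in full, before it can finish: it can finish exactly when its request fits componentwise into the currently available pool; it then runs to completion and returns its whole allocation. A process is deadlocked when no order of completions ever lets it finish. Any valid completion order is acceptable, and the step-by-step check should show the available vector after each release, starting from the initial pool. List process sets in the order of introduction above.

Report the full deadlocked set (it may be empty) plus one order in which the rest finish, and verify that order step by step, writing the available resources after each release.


Deadlocked: proc-H and proc-B.
Key observation: even finishing proc-F, proc-C, proc-I, proc-G leaves just (4, 4, 6) free — too little cpu for any of the remaining processes.
A valid finishing order for the others: proc-F, proc-C, proc-I, proc-G. Check, step by step:
  pool = (3, 1, 1)
  proc-F: need (2, 0, 0) fits (3, 1, 1); releases (0, 1, 0), pool now (3, 2, 1)
  proc-C: need (2, 2, 1) fits (3, 2, 1); releases (0, 1, 1), pool now (3, 3, 2)
  proc-I: need (1, 0, 2) fits (3, 3, 2); releases (1, 0, 1), pool now (4, 3, 3)
  proc-G: need (4, 2, 2) fits (4, 3, 3); releases (0, 1, 3), pool now (4, 4, 6)
The blocked processes can never fit:
  blocked: proc-H wants (4, 5, 7), pool (4, 4, 6) — not enough net and cpu
  blocked: proc-B wants (3, 3, 7), pool (4, 4, 6) — not enough cpu


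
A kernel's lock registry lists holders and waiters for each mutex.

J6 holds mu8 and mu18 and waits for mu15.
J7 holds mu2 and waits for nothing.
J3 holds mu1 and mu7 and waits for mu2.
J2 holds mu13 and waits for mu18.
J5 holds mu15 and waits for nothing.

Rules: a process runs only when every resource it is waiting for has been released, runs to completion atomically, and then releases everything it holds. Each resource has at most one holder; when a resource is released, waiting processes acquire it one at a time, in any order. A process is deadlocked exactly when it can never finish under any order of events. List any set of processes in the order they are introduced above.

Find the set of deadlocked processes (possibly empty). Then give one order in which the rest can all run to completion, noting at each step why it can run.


No process is deadlocked.
Key observation: all waits point, directly or indirectly, at processes that can finish, so nothing is permanently blocked.
One completion order for the rest: J7, J3, J5, J6, J2.
Walking it through:
  J7 waits on nothing -> runs at once and releases mu2
  run J3 (all its waits — mu2 — are resolved); releases mu1 and mu7
  J5 waits on nothing -> runs at once and releases mu15
  run J6 (all its waits — mu15 — are resolved); releases mu8 and mu18
  run J2 (all its waits — mu18 — are resolved); releases mu13


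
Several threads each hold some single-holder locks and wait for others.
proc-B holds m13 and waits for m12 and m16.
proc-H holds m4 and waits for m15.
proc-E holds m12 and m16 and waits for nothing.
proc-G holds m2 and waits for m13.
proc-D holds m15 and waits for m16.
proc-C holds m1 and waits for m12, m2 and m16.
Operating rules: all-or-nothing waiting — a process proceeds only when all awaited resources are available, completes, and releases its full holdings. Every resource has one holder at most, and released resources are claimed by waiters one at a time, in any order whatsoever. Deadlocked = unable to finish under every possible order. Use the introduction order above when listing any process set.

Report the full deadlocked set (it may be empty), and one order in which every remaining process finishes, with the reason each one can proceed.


No process is deadlocked.
Key observation: no waiting chain loops back on itself — every chain ends at a process that waits on nothing, so everyone eventually runs.
One completion order for the rest: proc-E, proc-D, proc-B, proc-H, proc-G, proc-C.
Verifying each step:
  proc-E waits on nothing -> runs at once and releases m12 and m16
  run proc-D (all its waits — m16 — are resolved); releases m15
  run proc-B (all its waits — m12 and m16 — are resolved); releases m13
  run proc-H (all its waits — m15 — are resolved); releases m4
  run proc-G (all its waits — m13 — are resolved); releases m2
  run proc-C (all its waits — m12, m2 and m16 — are resolved); releases m1


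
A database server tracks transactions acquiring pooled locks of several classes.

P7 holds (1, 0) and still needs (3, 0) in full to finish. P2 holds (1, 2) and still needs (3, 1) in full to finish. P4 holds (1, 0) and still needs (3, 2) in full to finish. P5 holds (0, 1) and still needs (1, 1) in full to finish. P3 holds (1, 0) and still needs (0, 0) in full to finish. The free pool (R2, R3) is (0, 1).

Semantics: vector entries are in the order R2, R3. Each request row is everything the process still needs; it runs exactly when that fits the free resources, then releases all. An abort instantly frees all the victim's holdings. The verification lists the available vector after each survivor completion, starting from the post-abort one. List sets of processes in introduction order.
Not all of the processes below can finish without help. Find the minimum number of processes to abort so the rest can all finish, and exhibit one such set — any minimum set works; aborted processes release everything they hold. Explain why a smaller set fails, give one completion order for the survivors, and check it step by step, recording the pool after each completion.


Abort P2 and P4.
Key observation: no ordering could ever have run P7 before the abort of P2 and P4; with (2, 2) back in the pool it fits at step 2.
Minimality, checking each single-abort alternative: P7 alone leaves P2 blocked (short on R2); P2 alone leaves P7 blocked (short on R2); P4 alone leaves P7 blocked (short on R2); P5 alone leaves P7 blocked (short on R2); P3 alone leaves P7 blocked (short on R2).
The survivors complete as P3, P7, P5. Step-by-step check (starting from the post-abort pool):
  pool = (2, 3)
  P3: need (0, 0) fits (2, 3); releases (1, 0), pool now (3, 3)
  P7: need (3, 0) fits (3, 3); releases (1, 0), pool now (4, 3)
  P5: need (1, 1) fits (4, 3); releases (0, 1), pool now (4, 4)


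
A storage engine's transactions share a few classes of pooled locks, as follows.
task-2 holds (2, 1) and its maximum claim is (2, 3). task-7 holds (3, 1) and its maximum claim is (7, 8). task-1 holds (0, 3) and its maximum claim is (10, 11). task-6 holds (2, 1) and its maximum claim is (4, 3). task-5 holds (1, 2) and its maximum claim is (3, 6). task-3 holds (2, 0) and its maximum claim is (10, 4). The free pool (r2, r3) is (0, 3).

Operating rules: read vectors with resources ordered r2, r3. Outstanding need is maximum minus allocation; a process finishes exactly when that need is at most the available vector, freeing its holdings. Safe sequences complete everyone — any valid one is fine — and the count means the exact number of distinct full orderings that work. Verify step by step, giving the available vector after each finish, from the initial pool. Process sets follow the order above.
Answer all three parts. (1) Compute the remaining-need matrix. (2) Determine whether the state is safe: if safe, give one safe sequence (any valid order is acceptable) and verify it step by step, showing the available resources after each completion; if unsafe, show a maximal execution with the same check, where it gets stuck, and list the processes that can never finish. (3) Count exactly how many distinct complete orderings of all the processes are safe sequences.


(1) Need matrix, components ordered r2, r3:
  task-2: (0, 2)
  task-7: (4, 7)
  task-1: (10, 8)
  task-6: (2, 2)
  task-5: (2, 4)
  task-3: (8, 4)
(2) SAFE — a valid safe sequence is task-2, task-5, task-6, task-7, task-3, task-1.
Key observation: task-5 is the earliest step where a requested resource binds exactly: need (2, 4), pool (2, 4) at its turn.
Step-by-step check:
  pool = (0, 3)
  run task-2 (needs (0, 2), free (0, 3)); after release of (2, 1) the pool is (2, 4)
  run task-5 (needs (2, 4), free (2, 4)); after release of (1, 2) the pool is (3, 6)
  run task-6 (needs (2, 2), free (3, 6)); after release of (2, 1) the pool is (5, 7)
  run task-7 (needs (4, 7), free (5, 7)); after release of (3, 1) the pool is (8, 8)
  run task-3 (needs (8, 4), free (8, 8)); after release of (2, 0) the pool is (10, 8)
  run task-1 (needs (10, 8), free (10, 8)); after release of (0, 3) the pool is (10, 11)
(3) Exactly 2 of the possible complete orderings are safe sequences.


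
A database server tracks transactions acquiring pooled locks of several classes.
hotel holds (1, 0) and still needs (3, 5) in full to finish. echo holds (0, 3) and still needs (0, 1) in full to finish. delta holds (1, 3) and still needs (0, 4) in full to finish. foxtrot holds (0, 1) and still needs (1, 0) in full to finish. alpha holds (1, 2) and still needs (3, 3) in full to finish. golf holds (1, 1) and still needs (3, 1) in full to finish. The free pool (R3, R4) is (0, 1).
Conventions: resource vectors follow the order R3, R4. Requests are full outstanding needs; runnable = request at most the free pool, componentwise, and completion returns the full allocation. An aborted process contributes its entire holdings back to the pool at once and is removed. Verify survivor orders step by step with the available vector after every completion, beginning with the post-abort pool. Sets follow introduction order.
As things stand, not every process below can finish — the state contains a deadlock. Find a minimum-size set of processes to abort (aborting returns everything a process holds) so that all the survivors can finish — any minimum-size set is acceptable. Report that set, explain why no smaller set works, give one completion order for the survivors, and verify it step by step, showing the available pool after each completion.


Abort hotel and golf.
Key observation: alpha had no path to completion before; after the abort of hotel and golf ((2, 1) returned), step 3 is where it fits.
Minimality, checking each single-abort alternative: hotel alone leaves alpha blocked (short on R3); echo alone leaves hotel blocked (short on R3); delta alone leaves hotel blocked (short on R3); foxtrot alone leaves hotel blocked (short on R3); alpha alone leaves hotel blocked (short on R3); golf alone leaves hotel blocked (short on R3).
Survivors finish in the order: echo, delta, alpha, foxtrot. Verifying each step (pool after the aborts first):
  pool = (2, 2)
  run echo (needs (0, 1), free (2, 2)); after release of (0, 3) the pool is (2, 5)
  run delta (needs (0, 4), free (2, 5)); after release of (1, 3) the pool is (3, 8)
  run alpha (needs (3, 3), free (3, 8)); after release of (1, 2) the pool is (4, 10)
  run foxtrot (needs (1, 0), free (4, 10)); after release of (0, 1) the pool is (4, 11)


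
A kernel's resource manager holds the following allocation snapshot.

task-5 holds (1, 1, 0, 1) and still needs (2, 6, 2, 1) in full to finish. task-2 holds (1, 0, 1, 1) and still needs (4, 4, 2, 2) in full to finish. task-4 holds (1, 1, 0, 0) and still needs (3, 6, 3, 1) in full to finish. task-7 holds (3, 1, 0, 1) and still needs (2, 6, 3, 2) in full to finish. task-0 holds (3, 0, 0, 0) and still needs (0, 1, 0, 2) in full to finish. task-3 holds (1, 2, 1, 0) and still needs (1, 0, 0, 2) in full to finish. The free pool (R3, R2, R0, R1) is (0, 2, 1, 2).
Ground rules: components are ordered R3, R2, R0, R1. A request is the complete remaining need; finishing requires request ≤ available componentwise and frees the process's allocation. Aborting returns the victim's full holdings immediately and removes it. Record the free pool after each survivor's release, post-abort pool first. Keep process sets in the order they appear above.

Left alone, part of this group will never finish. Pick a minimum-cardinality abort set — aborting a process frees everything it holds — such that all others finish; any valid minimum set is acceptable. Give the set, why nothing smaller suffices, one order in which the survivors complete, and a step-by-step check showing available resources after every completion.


The answer: abort task-5 and task-4.
Key observation: no ordering could ever have run task-7 before the abort of task-5 and task-4; with (2, 2, 0, 1) back in the pool it fits at step 4.
No one abort is enough; case by case: task-5 alone leaves task-4 blocked (short on R2); task-2 alone leaves task-5 blocked (short on R2); task-4 alone leaves task-5 blocked (short on R2); task-7 alone leaves task-5 blocked (short on R2); task-0 alone leaves task-5 blocked (short on R2); task-3 alone leaves task-5 blocked (short on R2).
Survivors finish in the order: task-3, task-0, task-2, task-7. Walking it through (pool after the aborts first):
  pool = (2, 4, 1, 3)
  task-3 needs (1, 0, 0, 2) <= (2, 4, 1, 3) -> finishes; pool += (1, 2, 1, 0) = (3, 6, 2, 3)
  task-0 needs (0, 1, 0, 2) <= (3, 6, 2, 3) -> finishes; pool += (3, 0, 0, 0) = (6, 6, 2, 3)
  task-2 needs (4, 4, 2, 2) <= (6, 6, 2, 3) -> finishes; pool += (1, 0, 1, 1) = (7, 6, 3, 4)
  task-7 needs (2, 6, 3, 2) <= (7, 6, 3, 4) -> finishes; pool += (3, 1, 0, 1) = (10, 7, 3, 5)


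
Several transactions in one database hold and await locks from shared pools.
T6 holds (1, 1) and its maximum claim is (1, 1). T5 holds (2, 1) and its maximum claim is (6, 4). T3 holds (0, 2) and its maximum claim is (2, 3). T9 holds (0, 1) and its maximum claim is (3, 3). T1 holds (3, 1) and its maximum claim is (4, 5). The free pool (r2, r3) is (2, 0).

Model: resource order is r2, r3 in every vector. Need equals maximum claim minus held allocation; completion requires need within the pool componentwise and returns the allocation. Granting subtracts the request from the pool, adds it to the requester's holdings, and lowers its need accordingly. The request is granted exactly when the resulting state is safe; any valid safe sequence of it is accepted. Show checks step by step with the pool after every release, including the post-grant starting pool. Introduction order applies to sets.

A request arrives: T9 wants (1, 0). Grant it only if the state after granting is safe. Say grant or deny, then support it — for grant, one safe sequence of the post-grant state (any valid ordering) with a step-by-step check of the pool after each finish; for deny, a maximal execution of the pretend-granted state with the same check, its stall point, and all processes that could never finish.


GRANT. The post-grant state is safe; one safe sequence: T6, T3, T9, T1, T5.
Key observation: after the grant the pool drops to (1, 0), which still lets T6 finish first and unwind the rest.
Verifying the post-grant state step by step:
  pool = (1, 0)
  T6: need (0, 0) fits (1, 0); releases (1, 1), pool now (2, 1)
  T3: need (2, 1) fits (2, 1); releases (0, 2), pool now (2, 3)
  T9: need (2, 2) fits (2, 3); releases (1, 1), pool now (3, 4)
  T1: need (1, 4) fits (3, 4); releases (3, 1), pool now (6, 5)
  T5: need (4, 3) fits (6, 5); releases (2, 1), pool now (8, 6)


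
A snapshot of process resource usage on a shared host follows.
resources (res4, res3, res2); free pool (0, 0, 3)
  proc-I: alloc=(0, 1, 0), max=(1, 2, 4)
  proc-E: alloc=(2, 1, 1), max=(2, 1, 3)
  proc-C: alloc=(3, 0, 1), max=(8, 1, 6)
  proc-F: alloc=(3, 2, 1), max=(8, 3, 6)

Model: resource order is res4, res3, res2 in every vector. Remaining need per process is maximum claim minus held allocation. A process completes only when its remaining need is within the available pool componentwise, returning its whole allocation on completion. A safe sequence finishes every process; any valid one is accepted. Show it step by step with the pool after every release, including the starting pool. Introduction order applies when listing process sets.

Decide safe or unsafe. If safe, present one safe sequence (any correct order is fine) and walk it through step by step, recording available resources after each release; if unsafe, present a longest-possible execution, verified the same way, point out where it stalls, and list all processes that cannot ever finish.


The state is UNSAFE.
Key observation: the wall is res4: completing proc-E, proc-I brings the pool only to (2, 2, 4), and all the rest need more.
Going as far as possible: proc-E, proc-I; after that, nothing fits. Walking it through:
  pool = (0, 0, 3)
  run proc-E (needs (0, 0, 2), free (0, 0, 3)); after release of (2, 1, 1) the pool is (2, 1, 4)
  run proc-I (needs (1, 1, 4), free (2, 1, 4)); after release of (0, 1, 0) the pool is (2, 2, 4)
  blocked: proc-C wants (5, 1, 5), pool (2, 2, 4) — not enough res4 and res2
  blocked: proc-F wants (5, 1, 5), pool (2, 2, 4) — not enough res4 and res2
Processes that can never finish: proc-C and proc-F.


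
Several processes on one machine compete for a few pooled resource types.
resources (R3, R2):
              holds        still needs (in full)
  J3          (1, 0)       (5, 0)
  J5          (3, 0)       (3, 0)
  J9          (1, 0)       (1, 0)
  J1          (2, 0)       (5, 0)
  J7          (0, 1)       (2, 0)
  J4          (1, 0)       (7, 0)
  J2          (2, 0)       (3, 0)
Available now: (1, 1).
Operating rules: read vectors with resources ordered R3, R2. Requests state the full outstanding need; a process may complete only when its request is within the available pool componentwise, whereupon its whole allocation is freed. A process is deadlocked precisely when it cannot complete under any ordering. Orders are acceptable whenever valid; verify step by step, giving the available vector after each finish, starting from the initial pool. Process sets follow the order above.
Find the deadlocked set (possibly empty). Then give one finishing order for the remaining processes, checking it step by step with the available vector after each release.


Deadlocked set: J3, J5, J1, J4 and J2.
Key observation: R3 is the bottleneck — with J9, J7 done the pool holds (2, 2), short of every remaining need.
One completion order for the rest: J9, J7. Verifying each step:
  pool = (1, 1)
  J9 needs (1, 0) <= (1, 1) -> finishes; pool += (1, 0) = (2, 1)
  J7 needs (2, 0) <= (2, 1) -> finishes; pool += (0, 1) = (2, 2)
The blocked processes can never fit:
  J3 still needs (5, 0) but only (2, 2) is free — short on R3
  J5 still needs (3, 0) but only (2, 2) is free — short on R3
  J1 still needs (5, 0) but only (2, 2) is free — short on R3
  J4 still needs (7, 0) but only (2, 2) is free — short on R3
  J2 still needs (3, 0) but only (2, 2) is free — short on R3


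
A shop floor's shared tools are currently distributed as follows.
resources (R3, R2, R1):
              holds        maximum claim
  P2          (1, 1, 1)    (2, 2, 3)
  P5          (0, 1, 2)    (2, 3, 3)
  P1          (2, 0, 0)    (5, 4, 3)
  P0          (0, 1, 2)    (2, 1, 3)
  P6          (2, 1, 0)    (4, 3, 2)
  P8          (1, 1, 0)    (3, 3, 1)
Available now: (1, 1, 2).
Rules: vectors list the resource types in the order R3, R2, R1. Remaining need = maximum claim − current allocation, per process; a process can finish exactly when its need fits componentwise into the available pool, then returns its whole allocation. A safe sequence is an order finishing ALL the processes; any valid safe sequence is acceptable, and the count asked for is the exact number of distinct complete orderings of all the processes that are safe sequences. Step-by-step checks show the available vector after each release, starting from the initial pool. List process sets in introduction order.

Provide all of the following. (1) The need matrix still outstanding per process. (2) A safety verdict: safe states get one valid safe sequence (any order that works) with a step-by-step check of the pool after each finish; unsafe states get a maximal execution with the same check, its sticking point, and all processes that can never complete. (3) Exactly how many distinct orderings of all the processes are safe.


(1) Remaining need (order R3, R2, R1):
  P2: (1, 1, 2)
  P5: (2, 2, 1)
  P1: (3, 4, 3)
  P0: (2, 0, 1)
  P6: (2, 2, 2)
  P8: (2, 2, 1)
(2) SAFE. One safe sequence: P2, P0, P6, P5, P1, P8.
Key observation: P2 marks the first exact bind of the order: its need (1, 1, 2) fits the free (1, 1, 2) with zero slack on a requested resource.
Walking it through:
  pool = (1, 1, 2)
  P2: need (1, 1, 2) fits (1, 1, 2); releases (1, 1, 1), pool now (2, 2, 3)
  P0: need (2, 0, 1) fits (2, 2, 3); releases (0, 1, 2), pool now (2, 3, 5)
  P6: need (2, 2, 2) fits (2, 3, 5); releases (2, 1, 0), pool now (4, 4, 5)
  P5: need (2, 2, 1) fits (4, 4, 5); releases (0, 1, 2), pool now (4, 5, 7)
  P1: need (3, 4, 3) fits (4, 5, 7); releases (2, 0, 0), pool now (6, 5, 7)
  P8: need (2, 2, 1) fits (6, 5, 7); releases (1, 1, 0), pool now (7, 6, 7)
(3) Precisely 68 of the possible complete orderings are safe sequences.
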